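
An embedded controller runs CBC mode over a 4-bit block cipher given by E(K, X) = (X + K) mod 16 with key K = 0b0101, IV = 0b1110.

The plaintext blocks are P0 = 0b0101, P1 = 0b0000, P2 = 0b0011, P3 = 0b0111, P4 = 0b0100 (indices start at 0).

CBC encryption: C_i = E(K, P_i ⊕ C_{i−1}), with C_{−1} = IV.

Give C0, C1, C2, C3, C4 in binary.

C0: P0 ⊕ 0b1110 = 0b1011; E(K, 0b1011) = 0b0000.
C1: P1 ⊕ 0b0000 = 0b0000; E(K, 0b0000) = 0b0101.
C2: P2 ⊕ 0b0101 = 0b0110; E(K, 0b0110) = 0b1011.
C3: P3 ⊕ 0b1011 = 0b1100; E(K, 0b1100) = 0b0001.
C4: P4 ⊕ 0b0001 = 0b0101; E(K, 0b0101) = 0b1010.

C0 = 0b0000, C1 = 0b0101, C2 = 0b1011, C3 = 0b0001, C4 = 0b1010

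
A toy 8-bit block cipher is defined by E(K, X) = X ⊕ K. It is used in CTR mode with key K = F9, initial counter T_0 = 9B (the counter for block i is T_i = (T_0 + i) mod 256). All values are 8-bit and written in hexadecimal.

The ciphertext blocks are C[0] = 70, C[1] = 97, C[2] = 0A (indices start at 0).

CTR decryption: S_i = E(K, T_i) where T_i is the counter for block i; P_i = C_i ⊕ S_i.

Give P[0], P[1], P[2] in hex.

P[0] = 12, P[1] = F2, P[2] = 6E

P[0]: T = 9B, S = E(K, T) = 62; 70 ⊕ 62 = 12.
P[1]: T = 9C, S = E(K, T) = 65; 97 ⊕ 65 = F2.
P[2]: T = 9D, S = E(K, T) = 64; 0A ⊕ 64 = 6E.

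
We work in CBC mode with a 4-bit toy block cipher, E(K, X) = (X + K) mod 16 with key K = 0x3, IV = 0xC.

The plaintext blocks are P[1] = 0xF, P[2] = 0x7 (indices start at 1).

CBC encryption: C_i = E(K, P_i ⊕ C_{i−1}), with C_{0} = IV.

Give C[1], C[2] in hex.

C[1] = 0x6, C[2] = 0x4

C[1]: P[1] ⊕ 0xC = 0x3; E(K, 0x3) = 0x6.
C[2]: P[2] ⊕ 0x6 = 0x1; E(K, 0x1) = 0x4.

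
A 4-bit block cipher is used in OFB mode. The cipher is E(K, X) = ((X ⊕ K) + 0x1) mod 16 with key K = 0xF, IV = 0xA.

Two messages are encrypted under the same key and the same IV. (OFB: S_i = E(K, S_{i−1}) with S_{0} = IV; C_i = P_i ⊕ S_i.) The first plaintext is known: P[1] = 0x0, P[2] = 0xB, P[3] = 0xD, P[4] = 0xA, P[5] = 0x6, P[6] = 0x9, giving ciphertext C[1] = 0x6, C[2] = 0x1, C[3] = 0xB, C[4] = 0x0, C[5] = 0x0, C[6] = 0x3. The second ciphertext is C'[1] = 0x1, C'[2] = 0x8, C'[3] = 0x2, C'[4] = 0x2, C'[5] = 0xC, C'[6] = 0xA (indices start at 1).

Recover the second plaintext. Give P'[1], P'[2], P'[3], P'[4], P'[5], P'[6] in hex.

In OFB with a reused IV, both messages share the same keystream S_i, so C_i ⊕ C'_i = P_i ⊕ P'_i and thus P'_i = P_i ⊕ C_i ⊕ C'_i.
P'[1]: 0x0 ⊕ 0x6 ⊕ 0x1 = 0x7.
P'[2]: 0xB ⊕ 0x1 ⊕ 0x8 = 0x2.
P'[3]: 0xD ⊕ 0xB ⊕ 0x2 = 0x4.
P'[4]: 0xA ⊕ 0x0 ⊕ 0x2 = 0x8.
P'[5]: 0x6 ⊕ 0x0 ⊕ 0xC = 0xA.
P'[6]: 0x9 ⊕ 0x3 ⊕ 0xA = 0x0.

P'[1] = 0x7, P'[2] = 0x2, P'[3] = 0x4, P'[4] = 0x8, P'[5] = 0xA, P'[6] = 0x0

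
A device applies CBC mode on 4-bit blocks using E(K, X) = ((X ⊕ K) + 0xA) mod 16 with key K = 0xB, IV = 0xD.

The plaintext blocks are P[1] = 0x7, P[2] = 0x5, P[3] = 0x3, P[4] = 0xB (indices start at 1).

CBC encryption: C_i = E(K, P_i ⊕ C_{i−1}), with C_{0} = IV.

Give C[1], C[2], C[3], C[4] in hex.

C[1]: P[1] ⊕ 0xD = 0xA; E(K, 0xA) = 0xB.
C[2]: P[2] ⊕ 0xB = 0xE; E(K, 0xE) = 0xF.
C[3]: P[3] ⊕ 0xF = 0xC; E(K, 0xC) = 0x1.
C[4]: P[4] ⊕ 0x1 = 0xA; E(K, 0xA) = 0xB.

C[1] = 0xB, C[2] = 0xF, C[3] = 0x1, C[4] = 0xB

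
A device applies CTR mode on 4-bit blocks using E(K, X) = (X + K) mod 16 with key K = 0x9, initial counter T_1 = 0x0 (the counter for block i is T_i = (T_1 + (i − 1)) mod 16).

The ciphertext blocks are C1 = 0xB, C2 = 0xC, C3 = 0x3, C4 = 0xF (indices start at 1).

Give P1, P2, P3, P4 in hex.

P1 = 0x2, P2 = 0x6, P3 = 0x8, P4 = 0x3

CTR decryption: S_i = E(K, T_i) where T_i is the counter for block i; P_i = C_i ⊕ S_i.
P1: T = 0x0, S = E(K, T) = 0x9; 0xB ⊕ 0x9 = 0x2.
P2: T = 0x1, S = E(K, T) = 0xA; 0xC ⊕ 0xA = 0x6.
P3: T = 0x2, S = E(K, T) = 0xB; 0x3 ⊕ 0xB = 0x8.
P4: T = 0x3, S = E(K, T) = 0xC; 0xF ⊕ 0xC = 0x3.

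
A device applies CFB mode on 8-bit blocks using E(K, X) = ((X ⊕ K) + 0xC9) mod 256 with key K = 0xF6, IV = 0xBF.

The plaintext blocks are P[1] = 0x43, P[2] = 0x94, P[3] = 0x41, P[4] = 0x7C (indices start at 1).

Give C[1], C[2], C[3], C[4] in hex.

CFB encryption: C_i = P_i ⊕ E(K, C_{i−1}), with C_{0} = IV.
C[1]: E(K, 0xBF) = 0x12; 0x43 ⊕ 0x12 = 0x51.
C[2]: E(K, 0x51) = 0x70; 0x94 ⊕ 0x70 = 0xE4.
C[3]: E(K, 0xE4) = 0xDB; 0x41 ⊕ 0xDB = 0x9A.
C[4]: E(K, 0x9A) = 0x35; 0x7C ⊕ 0x35 = 0x49.

C[1] = 0x51, C[2] = 0xE4, C[3] = 0x9A, C[4] = 0x49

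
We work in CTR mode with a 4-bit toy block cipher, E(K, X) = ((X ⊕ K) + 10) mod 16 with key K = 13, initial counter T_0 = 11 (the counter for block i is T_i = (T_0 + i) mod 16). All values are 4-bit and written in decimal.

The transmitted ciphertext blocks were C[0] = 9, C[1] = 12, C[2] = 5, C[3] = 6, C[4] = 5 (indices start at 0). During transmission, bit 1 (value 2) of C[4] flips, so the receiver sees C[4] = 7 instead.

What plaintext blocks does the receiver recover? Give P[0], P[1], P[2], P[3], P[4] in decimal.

P[0] = 9, P[1] = 7, P[2] = 15, P[3] = 11, P[4] = 11

CTR decryption: S_i = E(K, T_i) where T_i is the counter for block i; P_i = C_i ⊕ S_i.
Only C[4] changed, to 7. In CTR, a change in C_i flips the same bit in P_i only; the keystream is unaffected. Decrypting the received ciphertext:
P[0]: T = 11, S = E(K, T) = 0; 9 ⊕ 0 = 9.
P[1]: T = 12, S = E(K, T) = 11; 12 ⊕ 11 = 7.
P[2]: T = 13, S = E(K, T) = 10; 5 ⊕ 10 = 15.
P[3]: T = 14, S = E(K, T) = 13; 6 ⊕ 13 = 11.
P[4]: T = 15, S = E(K, T) = 12; 7 ⊕ 12 = 11.
Blocks that differ from the original plaintext: P[4].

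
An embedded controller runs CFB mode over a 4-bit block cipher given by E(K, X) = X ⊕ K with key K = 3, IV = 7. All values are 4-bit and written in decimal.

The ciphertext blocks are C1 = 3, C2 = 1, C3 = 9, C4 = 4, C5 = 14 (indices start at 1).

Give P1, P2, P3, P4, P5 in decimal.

CFB decryption: P_i = C_i ⊕ E(K, C_{i−1}), with C_{0} = IV.
P1: E(K, 7) = 4; 3 ⊕ 4 = 7.
P2: E(K, 3) = 0; 1 ⊕ 0 = 1.
P3: E(K, 1) = 2; 9 ⊕ 2 = 11.
P4: E(K, 9) = 10; 4 ⊕ 10 = 14.
P5: E(K, 4) = 7; 14 ⊕ 7 = 9.

P1 = 7, P2 = 1, P3 = 11, P4 = 14, P5 = 9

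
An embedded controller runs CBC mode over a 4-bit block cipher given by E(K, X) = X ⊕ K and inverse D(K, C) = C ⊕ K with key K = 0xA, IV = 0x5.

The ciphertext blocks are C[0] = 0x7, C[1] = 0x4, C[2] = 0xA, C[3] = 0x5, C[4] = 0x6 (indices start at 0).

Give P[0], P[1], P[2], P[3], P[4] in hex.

P[0] = 0x8, P[1] = 0x9, P[2] = 0x4, P[3] = 0x5, P[4] = 0x9

CBC decryption: P_i = D(K, C_i) ⊕ C_{i−1}, with C_{−1} = IV.
P[0]: D(K, 0x7) = 0xD; 0xD ⊕ 0x5 = 0x8.
P[1]: D(K, 0x4) = 0xE; 0xE ⊕ 0x7 = 0x9.
P[2]: D(K, 0xA) = 0x0; 0x0 ⊕ 0x4 = 0x4.
P[3]: D(K, 0x5) = 0xF; 0xF ⊕ 0xA = 0x5.
P[4]: D(K, 0x6) = 0xC; 0xC ⊕ 0x5 = 0x9.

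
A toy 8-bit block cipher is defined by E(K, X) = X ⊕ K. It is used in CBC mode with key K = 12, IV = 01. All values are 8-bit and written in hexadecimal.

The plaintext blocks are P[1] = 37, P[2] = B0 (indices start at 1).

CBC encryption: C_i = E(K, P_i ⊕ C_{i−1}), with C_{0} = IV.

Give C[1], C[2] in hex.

C[1]: P[1] ⊕ 01 = 36; E(K, 36) = 24.
C[2]: P[2] ⊕ 24 = 94; E(K, 94) = 86.

C[1] = 24, C[2] = 86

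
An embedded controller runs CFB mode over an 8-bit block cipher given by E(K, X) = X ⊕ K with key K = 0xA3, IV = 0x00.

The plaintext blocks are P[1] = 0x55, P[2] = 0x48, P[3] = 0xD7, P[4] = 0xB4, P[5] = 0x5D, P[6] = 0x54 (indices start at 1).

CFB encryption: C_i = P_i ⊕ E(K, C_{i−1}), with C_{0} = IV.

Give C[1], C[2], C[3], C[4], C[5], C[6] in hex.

C[1]: E(K, 0x00) = 0xA3; 0x55 ⊕ 0xA3 = 0xF6.
C[2]: E(K, 0xF6) = 0x55; 0x48 ⊕ 0x55 = 0x1D.
C[3]: E(K, 0x1D) = 0xBE; 0xD7 ⊕ 0xBE = 0x69.
C[4]: E(K, 0x69) = 0xCA; 0xB4 ⊕ 0xCA = 0x7E.
C[5]: E(K, 0x7E) = 0xDD; 0x5D ⊕ 0xDD = 0x80.
C[6]: E(K, 0x80) = 0x23; 0x54 ⊕ 0x23 = 0x77.

C[1] = 0xF6, C[2] = 0x1D, C[3] = 0x69, C[4] = 0x7E, C[5] = 0x80, C[6] = 0x77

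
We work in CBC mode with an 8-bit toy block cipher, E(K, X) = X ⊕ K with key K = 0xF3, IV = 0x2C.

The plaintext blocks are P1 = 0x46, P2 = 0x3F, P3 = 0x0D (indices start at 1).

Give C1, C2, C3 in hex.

CBC encryption: C_i = E(K, P_i ⊕ C_{i−1}), with C_{0} = IV.
C1: P1 ⊕ 0x2C = 0x6A; E(K, 0x6A) = 0x99.
C2: P2 ⊕ 0x99 = 0xA6; E(K, 0xA6) = 0x55.
C3: P3 ⊕ 0x55 = 0x58; E(K, 0x58) = 0xAB.

C1 = 0x99, C2 = 0x55, C3 = 0xAB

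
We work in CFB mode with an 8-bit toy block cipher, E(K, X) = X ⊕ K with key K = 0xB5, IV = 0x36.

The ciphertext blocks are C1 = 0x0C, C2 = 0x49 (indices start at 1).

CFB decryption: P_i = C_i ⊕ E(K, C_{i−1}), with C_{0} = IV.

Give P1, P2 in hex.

P1: E(K, 0x36) = 0x83; 0x0C ⊕ 0x83 = 0x8F.
P2: E(K, 0x0C) = 0xB9; 0x49 ⊕ 0xB9 = 0xF0.

P1 = 0x8F, P2 = 0xF0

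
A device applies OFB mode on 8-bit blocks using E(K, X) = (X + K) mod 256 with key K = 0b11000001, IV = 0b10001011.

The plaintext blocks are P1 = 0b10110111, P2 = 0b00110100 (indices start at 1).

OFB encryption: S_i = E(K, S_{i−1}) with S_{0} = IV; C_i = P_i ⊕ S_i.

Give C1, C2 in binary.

C1 = 0b11111011, C2 = 0b00111001

C1: S = E(K, 0b10001011) = 0b01001100; 0b10110111 ⊕ 0b01001100 = 0b11111011.
C2: S = E(K, 0b01001100) = 0b00001101; 0b00110100 ⊕ 0b00001101 = 0b00111001.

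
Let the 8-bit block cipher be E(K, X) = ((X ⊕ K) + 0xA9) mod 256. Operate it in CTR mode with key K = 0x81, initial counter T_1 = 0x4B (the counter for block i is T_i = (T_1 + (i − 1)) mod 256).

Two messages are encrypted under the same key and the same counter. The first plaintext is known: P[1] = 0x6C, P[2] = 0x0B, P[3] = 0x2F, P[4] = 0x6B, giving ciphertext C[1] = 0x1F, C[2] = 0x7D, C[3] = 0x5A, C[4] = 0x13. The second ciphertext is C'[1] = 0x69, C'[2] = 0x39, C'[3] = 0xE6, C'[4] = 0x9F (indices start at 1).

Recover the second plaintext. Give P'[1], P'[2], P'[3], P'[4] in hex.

P'[1] = 0x1A, P'[2] = 0x4F, P'[3] = 0x93, P'[4] = 0xE7

In CTR with a reused counter, both messages share the same keystream S_i, so C_i ⊕ C'_i = P_i ⊕ P'_i and thus P'_i = P_i ⊕ C_i ⊕ C'_i.
P'[1]: 0x6C ⊕ 0x1F ⊕ 0x69 = 0x1A.
P'[2]: 0x0B ⊕ 0x7D ⊕ 0x39 = 0x4F.
P'[3]: 0x2F ⊕ 0x5A ⊕ 0xE6 = 0x93.
P'[4]: 0x6B ⊕ 0x13 ⊕ 0x9F = 0xE7.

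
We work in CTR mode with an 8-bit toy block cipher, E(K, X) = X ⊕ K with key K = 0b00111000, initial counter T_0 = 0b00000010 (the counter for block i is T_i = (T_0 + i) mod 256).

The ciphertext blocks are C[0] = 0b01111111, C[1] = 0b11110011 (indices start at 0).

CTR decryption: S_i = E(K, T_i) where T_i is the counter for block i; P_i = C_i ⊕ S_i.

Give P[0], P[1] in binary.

P[0] = 0b01000101, P[1] = 0b11001000

P[0]: T = 0b00000010, S = E(K, T) = 0b00111010; 0b01111111 ⊕ 0b00111010 = 0b01000101.
P[1]: T = 0b00000011, S = E(K, T) = 0b00111011; 0b11110011 ⊕ 0b00111011 = 0b11001000.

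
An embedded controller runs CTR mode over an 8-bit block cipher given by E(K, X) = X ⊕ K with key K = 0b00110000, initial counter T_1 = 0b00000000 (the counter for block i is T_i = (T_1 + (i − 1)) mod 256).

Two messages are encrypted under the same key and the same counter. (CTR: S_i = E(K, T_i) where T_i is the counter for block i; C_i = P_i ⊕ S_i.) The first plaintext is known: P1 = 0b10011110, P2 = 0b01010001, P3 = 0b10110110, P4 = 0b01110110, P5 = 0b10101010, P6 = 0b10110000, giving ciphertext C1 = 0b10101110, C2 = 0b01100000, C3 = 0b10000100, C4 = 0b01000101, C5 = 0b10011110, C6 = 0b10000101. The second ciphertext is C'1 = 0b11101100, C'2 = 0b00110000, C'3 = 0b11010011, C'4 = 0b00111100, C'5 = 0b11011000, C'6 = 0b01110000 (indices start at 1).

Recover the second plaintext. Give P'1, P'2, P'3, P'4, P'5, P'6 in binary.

In CTR with a reused counter, both messages share the same keystream S_i, so C_i ⊕ C'_i = P_i ⊕ P'_i and thus P'_i = P_i ⊕ C_i ⊕ C'_i.
P'1: 0b10011110 ⊕ 0b10101110 ⊕ 0b11101100 = 0b11011100.
P'2: 0b01010001 ⊕ 0b01100000 ⊕ 0b00110000 = 0b00000001.
P'3: 0b10110110 ⊕ 0b10000100 ⊕ 0b11010011 = 0b11100001.
P'4: 0b01110110 ⊕ 0b01000101 ⊕ 0b00111100 = 0b00001111.
P'5: 0b10101010 ⊕ 0b10011110 ⊕ 0b11011000 = 0b11101100.
P'6: 0b10110000 ⊕ 0b10000101 ⊕ 0b01110000 = 0b01000101.

P'1 = 0b11011100, P'2 = 0b00000001, P'3 = 0b11100001, P'4 = 0b00001111, P'5 = 0b11101100, P'6 = 0b01000101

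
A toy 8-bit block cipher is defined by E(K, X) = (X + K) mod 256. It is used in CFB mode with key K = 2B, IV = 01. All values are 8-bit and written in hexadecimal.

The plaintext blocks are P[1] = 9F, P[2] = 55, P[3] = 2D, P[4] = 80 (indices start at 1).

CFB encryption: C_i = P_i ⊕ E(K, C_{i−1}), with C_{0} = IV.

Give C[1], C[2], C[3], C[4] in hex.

C[1]: E(K, 01) = 2C; 9F ⊕ 2C = B3.
C[2]: E(K, B3) = DE; 55 ⊕ DE = 8B.
C[3]: E(K, 8B) = B6; 2D ⊕ B6 = 9B.
C[4]: E(K, 9B) = C6; 80 ⊕ C6 = 46.

C[1] = B3, C[2] = 8B, C[3] = 9B, C[4] = 46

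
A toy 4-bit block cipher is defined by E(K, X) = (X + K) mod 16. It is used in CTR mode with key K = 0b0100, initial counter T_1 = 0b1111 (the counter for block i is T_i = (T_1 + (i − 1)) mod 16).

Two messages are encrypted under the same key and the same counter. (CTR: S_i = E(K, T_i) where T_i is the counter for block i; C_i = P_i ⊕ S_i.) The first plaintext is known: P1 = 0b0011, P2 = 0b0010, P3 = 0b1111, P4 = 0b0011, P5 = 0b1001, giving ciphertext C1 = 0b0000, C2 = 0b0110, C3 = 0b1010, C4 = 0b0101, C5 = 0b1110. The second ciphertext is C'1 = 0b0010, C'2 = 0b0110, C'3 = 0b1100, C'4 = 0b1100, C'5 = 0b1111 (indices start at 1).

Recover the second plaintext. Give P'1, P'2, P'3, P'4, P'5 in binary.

P'1 = 0b0001, P'2 = 0b0010, P'3 = 0b1001, P'4 = 0b1010, P'5 = 0b1000

In CTR with a reused counter, both messages share the same keystream S_i, so C_i ⊕ C'_i = P_i ⊕ P'_i and thus P'_i = P_i ⊕ C_i ⊕ C'_i.
P'1: 0b0011 ⊕ 0b0000 ⊕ 0b0010 = 0b0001.
P'2: 0b0010 ⊕ 0b0110 ⊕ 0b0110 = 0b0010.
P'3: 0b1111 ⊕ 0b1010 ⊕ 0b1100 = 0b1001.
P'4: 0b0011 ⊕ 0b0101 ⊕ 0b1100 = 0b1010.
P'5: 0b1001 ⊕ 0b1110 ⊕ 0b1111 = 0b1000.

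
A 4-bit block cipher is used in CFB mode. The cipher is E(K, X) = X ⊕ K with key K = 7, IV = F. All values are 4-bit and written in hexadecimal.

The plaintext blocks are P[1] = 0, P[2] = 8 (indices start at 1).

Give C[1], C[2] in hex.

C[1] = 8, C[2] = 7

CFB encryption: C_i = P_i ⊕ E(K, C_{i−1}), with C_{0} = IV.
C[1]: E(K, F) = 8; 0 ⊕ 8 = 8.
C[2]: E(K, 8) = F; 8 ⊕ F = 7.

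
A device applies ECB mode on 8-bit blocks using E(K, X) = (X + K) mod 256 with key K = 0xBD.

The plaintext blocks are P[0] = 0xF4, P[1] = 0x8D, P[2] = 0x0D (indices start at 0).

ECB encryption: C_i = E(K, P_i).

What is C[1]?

C[1]: E(K, 0x8D) = 0x4A.

C[1] = 0x4A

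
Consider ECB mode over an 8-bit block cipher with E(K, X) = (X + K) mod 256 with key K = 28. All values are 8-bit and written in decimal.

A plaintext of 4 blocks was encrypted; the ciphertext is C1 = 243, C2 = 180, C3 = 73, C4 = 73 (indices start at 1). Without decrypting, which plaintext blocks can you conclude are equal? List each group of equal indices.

P3 = P4

ECB encrypts each block independently with the same key, so equal ciphertext blocks imply equal plaintext blocks.
C3 = C4 = 73, so P3 = P4.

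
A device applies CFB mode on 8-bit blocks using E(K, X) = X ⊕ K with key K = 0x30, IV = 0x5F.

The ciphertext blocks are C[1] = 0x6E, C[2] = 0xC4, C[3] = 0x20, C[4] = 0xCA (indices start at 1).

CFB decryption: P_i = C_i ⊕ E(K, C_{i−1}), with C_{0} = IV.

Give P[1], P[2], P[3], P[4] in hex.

P[1]: E(K, 0x5F) = 0x6F; 0x6E ⊕ 0x6F = 0x01.
P[2]: E(K, 0x6E) = 0x5E; 0xC4 ⊕ 0x5E = 0x9A.
P[3]: E(K, 0xC4) = 0xF4; 0x20 ⊕ 0xF4 = 0xD4.
P[4]: E(K, 0x20) = 0x10; 0xCA ⊕ 0x10 = 0xDA.

P[1] = 0x01, P[2] = 0x9A, P[3] = 0xD4, P[4] = 0xDA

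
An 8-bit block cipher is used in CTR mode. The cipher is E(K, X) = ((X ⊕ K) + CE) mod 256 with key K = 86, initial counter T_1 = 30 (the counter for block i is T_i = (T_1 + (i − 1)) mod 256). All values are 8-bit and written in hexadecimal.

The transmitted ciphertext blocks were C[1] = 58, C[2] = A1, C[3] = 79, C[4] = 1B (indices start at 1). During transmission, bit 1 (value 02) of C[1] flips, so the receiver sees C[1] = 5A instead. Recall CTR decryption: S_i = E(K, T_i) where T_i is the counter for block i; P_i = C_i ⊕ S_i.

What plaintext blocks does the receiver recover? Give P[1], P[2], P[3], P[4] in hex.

Only C[1] changed, to 5A. In CTR, a change in C_i flips the same bit in P_i only; the keystream is unaffected. Decrypting the received ciphertext:
P[1]: T = 30, S = E(K, T) = 84; 5A ⊕ 84 = DE.
P[2]: T = 31, S = E(K, T) = 85; A1 ⊕ 85 = 24.
P[3]: T = 32, S = E(K, T) = 82; 79 ⊕ 82 = FB.
P[4]: T = 33, S = E(K, T) = 83; 1B ⊕ 83 = 98.
Blocks that differ from the original plaintext: P[1].

P[1] = DE, P[2] = 24, P[3] = FB, P[4] = 98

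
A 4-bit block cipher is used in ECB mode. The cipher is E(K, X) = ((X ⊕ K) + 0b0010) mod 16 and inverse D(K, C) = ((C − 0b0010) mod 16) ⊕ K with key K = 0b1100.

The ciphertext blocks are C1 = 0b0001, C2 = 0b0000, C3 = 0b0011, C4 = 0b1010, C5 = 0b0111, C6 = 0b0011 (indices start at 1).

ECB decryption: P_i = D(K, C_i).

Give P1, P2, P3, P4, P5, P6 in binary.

P1: D(K, 0b0001) = 0b0011.
P2: D(K, 0b0000) = 0b0010.
P3: D(K, 0b0011) = 0b1101.
P4: D(K, 0b1010) = 0b0100.
P5: D(K, 0b0111) = 0b1001.
P6: D(K, 0b0011) = 0b1101.

P1 = 0b0011, P2 = 0b0010, P3 = 0b1101, P4 = 0b0100, P5 = 0b1001, P6 = 0b1101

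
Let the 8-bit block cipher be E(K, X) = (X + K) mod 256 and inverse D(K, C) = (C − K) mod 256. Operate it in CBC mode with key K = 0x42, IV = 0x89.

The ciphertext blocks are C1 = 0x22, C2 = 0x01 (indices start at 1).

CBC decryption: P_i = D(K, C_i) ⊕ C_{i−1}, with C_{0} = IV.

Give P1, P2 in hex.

P1 = 0x69, P2 = 0x9D

P1: D(K, 0x22) = 0xE0; 0xE0 ⊕ 0x89 = 0x69.
P2: D(K, 0x01) = 0xBF; 0xBF ⊕ 0x22 = 0x9D.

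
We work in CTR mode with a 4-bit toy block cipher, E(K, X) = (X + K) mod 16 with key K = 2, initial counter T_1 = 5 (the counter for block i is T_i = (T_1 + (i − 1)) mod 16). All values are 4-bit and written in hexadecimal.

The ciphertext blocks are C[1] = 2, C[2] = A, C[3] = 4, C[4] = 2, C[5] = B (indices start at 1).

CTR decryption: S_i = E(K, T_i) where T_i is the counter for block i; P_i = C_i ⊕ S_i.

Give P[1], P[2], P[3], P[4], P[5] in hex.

P[1] = 5, P[2] = 2, P[3] = D, P[4] = 8, P[5] = 0

P[1]: T = 5, S = E(K, T) = 7; 2 ⊕ 7 = 5.
P[2]: T = 6, S = E(K, T) = 8; A ⊕ 8 = 2.
P[3]: T = 7, S = E(K, T) = 9; 4 ⊕ 9 = D.
P[4]: T = 8, S = E(K, T) = A; 2 ⊕ A = 8.
P[5]: T = 9, S = E(K, T) = B; B ⊕ B = 0.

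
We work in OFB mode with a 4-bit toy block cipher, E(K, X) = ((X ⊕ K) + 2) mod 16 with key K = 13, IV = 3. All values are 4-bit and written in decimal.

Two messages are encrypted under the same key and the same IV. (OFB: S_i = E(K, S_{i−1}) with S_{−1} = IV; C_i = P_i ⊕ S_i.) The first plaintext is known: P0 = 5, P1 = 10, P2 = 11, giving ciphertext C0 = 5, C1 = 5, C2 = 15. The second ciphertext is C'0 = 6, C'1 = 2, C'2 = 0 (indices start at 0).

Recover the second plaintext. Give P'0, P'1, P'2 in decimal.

In OFB with a reused IV, both messages share the same keystream S_i, so C_i ⊕ C'_i = P_i ⊕ P'_i and thus P'_i = P_i ⊕ C_i ⊕ C'_i.
P'0: 5 ⊕ 5 ⊕ 6 = 6.
P'1: 10 ⊕ 5 ⊕ 2 = 13.
P'2: 11 ⊕ 15 ⊕ 0 = 4.

P'0 = 6, P'1 = 13, P'2 = 4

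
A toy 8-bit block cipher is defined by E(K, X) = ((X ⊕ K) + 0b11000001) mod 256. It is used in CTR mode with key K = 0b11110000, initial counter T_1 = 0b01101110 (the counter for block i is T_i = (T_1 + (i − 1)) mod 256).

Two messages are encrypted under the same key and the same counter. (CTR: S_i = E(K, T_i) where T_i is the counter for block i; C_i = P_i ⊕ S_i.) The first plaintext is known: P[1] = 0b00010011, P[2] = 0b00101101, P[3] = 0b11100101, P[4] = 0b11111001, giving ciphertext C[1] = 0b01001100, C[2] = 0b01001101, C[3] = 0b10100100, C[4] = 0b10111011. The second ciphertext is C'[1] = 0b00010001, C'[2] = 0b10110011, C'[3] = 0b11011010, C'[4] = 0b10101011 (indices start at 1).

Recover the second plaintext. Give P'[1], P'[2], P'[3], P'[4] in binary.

P'[1] = 0b01001110, P'[2] = 0b11010011, P'[3] = 0b10011011, P'[4] = 0b11101001

In CTR with a reused counter, both messages share the same keystream S_i, so C_i ⊕ C'_i = P_i ⊕ P'_i and thus P'_i = P_i ⊕ C_i ⊕ C'_i.
P'[1]: 0b00010011 ⊕ 0b01001100 ⊕ 0b00010001 = 0b01001110.
P'[2]: 0b00101101 ⊕ 0b01001101 ⊕ 0b10110011 = 0b11010011.
P'[3]: 0b11100101 ⊕ 0b10100100 ⊕ 0b11011010 = 0b10011011.
P'[4]: 0b11111001 ⊕ 0b10111011 ⊕ 0b10101011 = 0b11101001.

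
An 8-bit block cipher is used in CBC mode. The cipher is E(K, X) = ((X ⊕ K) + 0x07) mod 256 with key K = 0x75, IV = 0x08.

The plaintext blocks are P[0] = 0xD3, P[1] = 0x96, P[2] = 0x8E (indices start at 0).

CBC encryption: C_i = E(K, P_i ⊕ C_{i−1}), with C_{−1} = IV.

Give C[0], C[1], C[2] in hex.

C[0] = 0xB5, C[1] = 0x5D, C[2] = 0xAD

C[0]: P[0] ⊕ 0x08 = 0xDB; E(K, 0xDB) = 0xB5.
C[1]: P[1] ⊕ 0xB5 = 0x23; E(K, 0x23) = 0x5D.
C[2]: P[2] ⊕ 0x5D = 0xD3; E(K, 0xD3) = 0xAD.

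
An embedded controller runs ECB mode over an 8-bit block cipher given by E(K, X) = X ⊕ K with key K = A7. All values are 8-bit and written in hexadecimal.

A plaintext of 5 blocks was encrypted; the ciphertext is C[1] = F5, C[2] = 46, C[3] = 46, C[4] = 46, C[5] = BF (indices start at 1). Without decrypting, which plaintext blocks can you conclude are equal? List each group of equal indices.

ECB encrypts each block independently with the same key, so equal ciphertext blocks imply equal plaintext blocks.
C[2] = C[3] = C[4] = 46, so P[2] = P[3] = P[4].

P[2] = P[3] = P[4]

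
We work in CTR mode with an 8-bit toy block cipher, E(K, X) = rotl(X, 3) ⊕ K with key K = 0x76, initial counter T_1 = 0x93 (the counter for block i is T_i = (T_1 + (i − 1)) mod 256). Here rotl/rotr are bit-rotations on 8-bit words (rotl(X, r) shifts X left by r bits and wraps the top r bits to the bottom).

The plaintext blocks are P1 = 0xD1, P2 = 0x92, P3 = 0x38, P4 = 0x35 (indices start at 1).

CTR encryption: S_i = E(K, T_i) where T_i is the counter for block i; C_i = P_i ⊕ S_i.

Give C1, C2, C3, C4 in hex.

C1: T = 0x93, S = E(K, T) = 0xEA; 0xD1 ⊕ 0xEA = 0x3B.
C2: T = 0x94, S = E(K, T) = 0xD2; 0x92 ⊕ 0xD2 = 0x40.
C3: T = 0x95, S = E(K, T) = 0xDA; 0x38 ⊕ 0xDA = 0xE2.
C4: T = 0x96, S = E(K, T) = 0xC2; 0x35 ⊕ 0xC2 = 0xF7.

C1 = 0x3B, C2 = 0x40, C3 = 0xE2, C4 = 0xF7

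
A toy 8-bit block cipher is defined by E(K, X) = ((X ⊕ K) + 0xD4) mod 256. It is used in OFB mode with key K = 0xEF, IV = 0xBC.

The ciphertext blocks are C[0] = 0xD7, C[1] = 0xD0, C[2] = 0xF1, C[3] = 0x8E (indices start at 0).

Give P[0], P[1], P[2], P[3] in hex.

OFB decryption: S_i = E(K, S_{i−1}) with S_{−1} = IV; P_i = C_i ⊕ S_i.
P[0]: S = E(K, 0xBC) = 0x27; 0xD7 ⊕ 0x27 = 0xF0.
P[1]: S = E(K, 0x27) = 0x9C; 0xD0 ⊕ 0x9C = 0x4C.
P[2]: S = E(K, 0x9C) = 0x47; 0xF1 ⊕ 0x47 = 0xB6.
P[3]: S = E(K, 0x47) = 0x7C; 0x8E ⊕ 0x7C = 0xF2.

P[0] = 0xF0, P[1] = 0x4C, P[2] = 0xB6, P[3] = 0xF2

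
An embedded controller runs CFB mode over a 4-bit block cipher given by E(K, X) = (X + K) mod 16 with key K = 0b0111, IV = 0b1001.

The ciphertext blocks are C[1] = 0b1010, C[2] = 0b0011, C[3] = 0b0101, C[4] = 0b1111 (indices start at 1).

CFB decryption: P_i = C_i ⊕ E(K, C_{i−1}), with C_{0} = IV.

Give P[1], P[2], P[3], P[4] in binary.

P[1] = 0b1010, P[2] = 0b0010, P[3] = 0b1111, P[4] = 0b0011

P[1]: E(K, 0b1001) = 0b0000; 0b1010 ⊕ 0b0000 = 0b1010.
P[2]: E(K, 0b1010) = 0b0001; 0b0011 ⊕ 0b0001 = 0b0010.
P[3]: E(K, 0b0011) = 0b1010; 0b0101 ⊕ 0b1010 = 0b1111.
P[4]: E(K, 0b0101) = 0b1100; 0b1111 ⊕ 0b1100 = 0b0011.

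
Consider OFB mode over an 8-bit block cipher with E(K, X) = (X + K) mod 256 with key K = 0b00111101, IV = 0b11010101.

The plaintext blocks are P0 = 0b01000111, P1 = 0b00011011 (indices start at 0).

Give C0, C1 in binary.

C0 = 0b01010101, C1 = 0b01010100

OFB encryption: S_i = E(K, S_{i−1}) with S_{−1} = IV; C_i = P_i ⊕ S_i.
C0: S = E(K, 0b11010101) = 0b00010010; 0b01000111 ⊕ 0b00010010 = 0b01010101.
C1: S = E(K, 0b00010010) = 0b01001111; 0b00011011 ⊕ 0b01001111 = 0b01010100.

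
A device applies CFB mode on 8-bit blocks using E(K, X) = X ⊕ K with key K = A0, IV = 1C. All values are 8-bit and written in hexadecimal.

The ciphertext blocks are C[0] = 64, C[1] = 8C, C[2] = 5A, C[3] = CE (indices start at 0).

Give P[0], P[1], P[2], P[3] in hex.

P[0] = D8, P[1] = 48, P[2] = 76, P[3] = 34

CFB decryption: P_i = C_i ⊕ E(K, C_{i−1}), with C_{−1} = IV.
P[0]: E(K, 1C) = BC; 64 ⊕ BC = D8.
P[1]: E(K, 64) = C4; 8C ⊕ C4 = 48.
P[2]: E(K, 8C) = 2C; 5A ⊕ 2C = 76.
P[3]: E(K, 5A) = FA; CE ⊕ FA = 34.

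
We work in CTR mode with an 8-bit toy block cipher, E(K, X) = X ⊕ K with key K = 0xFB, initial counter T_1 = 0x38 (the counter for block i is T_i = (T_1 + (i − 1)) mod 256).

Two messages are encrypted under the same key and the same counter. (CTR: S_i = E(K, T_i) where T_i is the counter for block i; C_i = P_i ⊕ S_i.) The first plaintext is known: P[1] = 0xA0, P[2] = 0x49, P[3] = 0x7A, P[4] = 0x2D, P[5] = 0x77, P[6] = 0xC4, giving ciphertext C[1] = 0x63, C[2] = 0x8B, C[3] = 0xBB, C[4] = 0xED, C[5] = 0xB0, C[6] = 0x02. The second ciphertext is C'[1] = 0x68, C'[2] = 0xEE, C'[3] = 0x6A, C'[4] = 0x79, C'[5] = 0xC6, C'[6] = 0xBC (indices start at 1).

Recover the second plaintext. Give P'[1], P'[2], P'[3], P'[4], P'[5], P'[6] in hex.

In CTR with a reused counter, both messages share the same keystream S_i, so C_i ⊕ C'_i = P_i ⊕ P'_i and thus P'_i = P_i ⊕ C_i ⊕ C'_i.
P'[1]: 0xA0 ⊕ 0x63 ⊕ 0x68 = 0xAB.
P'[2]: 0x49 ⊕ 0x8B ⊕ 0xEE = 0x2C.
P'[3]: 0x7A ⊕ 0xBB ⊕ 0x6A = 0xAB.
P'[4]: 0x2D ⊕ 0xED ⊕ 0x79 = 0xB9.
P'[5]: 0x77 ⊕ 0xB0 ⊕ 0xC6 = 0x01.
P'[6]: 0xC4 ⊕ 0x02 ⊕ 0xBC = 0x7A.

P'[1] = 0xAB, P'[2] = 0x2C, P'[3] = 0xAB, P'[4] = 0xB9, P'[5] = 0x01, P'[6] = 0x7A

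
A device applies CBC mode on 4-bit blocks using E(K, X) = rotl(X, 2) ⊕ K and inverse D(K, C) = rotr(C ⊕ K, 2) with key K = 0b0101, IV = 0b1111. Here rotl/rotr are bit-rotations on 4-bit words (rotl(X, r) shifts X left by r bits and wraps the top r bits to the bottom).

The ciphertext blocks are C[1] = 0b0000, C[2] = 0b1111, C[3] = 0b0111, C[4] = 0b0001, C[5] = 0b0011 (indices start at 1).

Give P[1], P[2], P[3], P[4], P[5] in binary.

CBC decryption: P_i = D(K, C_i) ⊕ C_{i−1}, with C_{0} = IV.
P[1]: D(K, 0b0000) = 0b0101; 0b0101 ⊕ 0b1111 = 0b1010.
P[2]: D(K, 0b1111) = 0b1010; 0b1010 ⊕ 0b0000 = 0b1010.
P[3]: D(K, 0b0111) = 0b1000; 0b1000 ⊕ 0b1111 = 0b0111.
P[4]: D(K, 0b0001) = 0b0001; 0b0001 ⊕ 0b0111 = 0b0110.
P[5]: D(K, 0b0011) = 0b1001; 0b1001 ⊕ 0b0001 = 0b1000.

P[1] = 0b1010, P[2] = 0b1010, P[3] = 0b0111, P[4] = 0b0110, P[5] = 0b1000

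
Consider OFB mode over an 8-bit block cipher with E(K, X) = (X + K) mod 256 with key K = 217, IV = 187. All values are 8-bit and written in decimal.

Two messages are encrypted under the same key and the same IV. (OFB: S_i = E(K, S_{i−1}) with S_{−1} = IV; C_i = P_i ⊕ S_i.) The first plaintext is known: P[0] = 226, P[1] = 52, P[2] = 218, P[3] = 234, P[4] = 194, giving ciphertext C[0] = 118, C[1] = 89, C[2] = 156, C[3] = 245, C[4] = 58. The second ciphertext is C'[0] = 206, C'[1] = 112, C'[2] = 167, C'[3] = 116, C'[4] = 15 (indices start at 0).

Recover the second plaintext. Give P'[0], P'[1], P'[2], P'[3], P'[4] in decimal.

P'[0] = 90, P'[1] = 29, P'[2] = 225, P'[3] = 107, P'[4] = 247

In OFB with a reused IV, both messages share the same keystream S_i, so C_i ⊕ C'_i = P_i ⊕ P'_i and thus P'_i = P_i ⊕ C_i ⊕ C'_i.
P'[0]: 226 ⊕ 118 ⊕ 206 = 90.
P'[1]: 52 ⊕ 89 ⊕ 112 = 29.
P'[2]: 218 ⊕ 156 ⊕ 167 = 225.
P'[3]: 234 ⊕ 245 ⊕ 116 = 107.
P'[4]: 194 ⊕ 58 ⊕ 15 = 247.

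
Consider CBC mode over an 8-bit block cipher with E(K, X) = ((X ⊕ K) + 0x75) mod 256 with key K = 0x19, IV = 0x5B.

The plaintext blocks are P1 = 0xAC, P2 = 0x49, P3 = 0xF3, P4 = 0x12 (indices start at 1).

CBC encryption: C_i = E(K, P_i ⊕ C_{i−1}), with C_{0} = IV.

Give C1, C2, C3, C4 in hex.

C1: P1 ⊕ 0x5B = 0xF7; E(K, 0xF7) = 0x63.
C2: P2 ⊕ 0x63 = 0x2A; E(K, 0x2A) = 0xA8.
C3: P3 ⊕ 0xA8 = 0x5B; E(K, 0x5B) = 0xB7.
C4: P4 ⊕ 0xB7 = 0xA5; E(K, 0xA5) = 0x31.

C1 = 0x63, C2 = 0xA8, C3 = 0xB7, C4 = 0x31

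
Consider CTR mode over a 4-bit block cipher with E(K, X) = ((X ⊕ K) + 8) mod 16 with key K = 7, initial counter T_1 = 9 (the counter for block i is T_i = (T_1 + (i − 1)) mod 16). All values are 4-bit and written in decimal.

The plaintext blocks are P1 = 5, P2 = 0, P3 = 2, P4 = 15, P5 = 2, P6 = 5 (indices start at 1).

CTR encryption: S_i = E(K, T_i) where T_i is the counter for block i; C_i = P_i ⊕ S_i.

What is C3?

C1: T = 9, S = E(K, T) = 6; 5 ⊕ 6 = 3.
C2: T = 10, S = E(K, T) = 5; 0 ⊕ 5 = 5.
C3: T = 11, S = E(K, T) = 4; 2 ⊕ 4 = 6.

C3 = 6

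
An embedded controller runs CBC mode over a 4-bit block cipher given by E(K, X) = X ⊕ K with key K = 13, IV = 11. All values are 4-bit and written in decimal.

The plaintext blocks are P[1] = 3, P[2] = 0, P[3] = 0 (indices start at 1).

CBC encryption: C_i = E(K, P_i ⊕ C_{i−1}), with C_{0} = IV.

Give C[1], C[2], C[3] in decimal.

C[1]: P[1] ⊕ 11 = 8; E(K, 8) = 5.
C[2]: P[2] ⊕ 5 = 5; E(K, 5) = 8.
C[3]: P[3] ⊕ 8 = 8; E(K, 8) = 5.

C[1] = 5, C[2] = 8, C[3] = 5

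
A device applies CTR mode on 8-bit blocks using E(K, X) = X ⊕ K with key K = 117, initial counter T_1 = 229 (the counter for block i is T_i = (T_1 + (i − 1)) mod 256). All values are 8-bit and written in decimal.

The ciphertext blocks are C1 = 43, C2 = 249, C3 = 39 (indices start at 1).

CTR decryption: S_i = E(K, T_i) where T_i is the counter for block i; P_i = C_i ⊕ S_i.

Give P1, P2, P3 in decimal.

P1: T = 229, S = E(K, T) = 144; 43 ⊕ 144 = 187.
P2: T = 230, S = E(K, T) = 147; 249 ⊕ 147 = 106.
P3: T = 231, S = E(K, T) = 146; 39 ⊕ 146 = 181.

P1 = 187, P2 = 106, P3 = 181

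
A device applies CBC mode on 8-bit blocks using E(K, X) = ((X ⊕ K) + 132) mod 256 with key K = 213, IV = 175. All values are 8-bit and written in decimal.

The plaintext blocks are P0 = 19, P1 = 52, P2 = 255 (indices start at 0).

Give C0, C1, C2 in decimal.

C0 = 237, C1 = 144, C2 = 62

CBC encryption: C_i = E(K, P_i ⊕ C_{i−1}), with C_{−1} = IV.
C0: P0 ⊕ 175 = 188; E(K, 188) = 237.
C1: P1 ⊕ 237 = 217; E(K, 217) = 144.
C2: P2 ⊕ 144 = 111; E(K, 111) = 62.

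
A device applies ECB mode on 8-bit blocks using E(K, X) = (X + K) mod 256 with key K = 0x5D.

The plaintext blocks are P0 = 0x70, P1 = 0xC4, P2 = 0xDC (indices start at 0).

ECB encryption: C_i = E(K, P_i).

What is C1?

C1 = 0x21

C1: E(K, 0xC4) = 0x21.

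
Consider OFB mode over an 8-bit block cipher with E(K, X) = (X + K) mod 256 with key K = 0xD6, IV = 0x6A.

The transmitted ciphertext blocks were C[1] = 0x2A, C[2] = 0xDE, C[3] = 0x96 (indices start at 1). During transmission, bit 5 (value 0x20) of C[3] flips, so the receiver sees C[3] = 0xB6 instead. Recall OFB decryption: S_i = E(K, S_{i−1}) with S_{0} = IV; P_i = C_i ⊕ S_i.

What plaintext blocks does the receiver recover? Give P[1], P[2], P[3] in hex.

P[1] = 0x6A, P[2] = 0xC8, P[3] = 0x5A

Only C[3] changed, to 0xB6. In OFB, a change in C_i flips the same bit in P_i only; the keystream is unaffected. Decrypting the received ciphertext:
P[1]: S = E(K, 0x6A) = 0x40; 0x2A ⊕ 0x40 = 0x6A.
P[2]: S = E(K, 0x40) = 0x16; 0xDE ⊕ 0x16 = 0xC8.
P[3]: S = E(K, 0x16) = 0xEC; 0xB6 ⊕ 0xEC = 0x5A.
Blocks that differ from the original plaintext: P[3].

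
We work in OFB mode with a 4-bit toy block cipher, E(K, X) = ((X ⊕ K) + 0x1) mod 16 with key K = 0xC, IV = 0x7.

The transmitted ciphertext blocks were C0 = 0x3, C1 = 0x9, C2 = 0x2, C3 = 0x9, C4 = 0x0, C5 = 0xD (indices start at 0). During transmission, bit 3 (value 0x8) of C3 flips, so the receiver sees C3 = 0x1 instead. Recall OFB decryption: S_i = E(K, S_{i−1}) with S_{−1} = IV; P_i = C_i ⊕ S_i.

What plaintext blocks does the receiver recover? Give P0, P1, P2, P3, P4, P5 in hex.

Only C3 changed, to 0x1. In OFB, a change in C_i flips the same bit in P_i only; the keystream is unaffected. Decrypting the received ciphertext:
P0: S = E(K, 0x7) = 0xC; 0x3 ⊕ 0xC = 0xF.
P1: S = E(K, 0xC) = 0x1; 0x9 ⊕ 0x1 = 0x8.
P2: S = E(K, 0x1) = 0xE; 0x2 ⊕ 0xE = 0xC.
P3: S = E(K, 0xE) = 0x3; 0x1 ⊕ 0x3 = 0x2.
P4: S = E(K, 0x3) = 0x0; 0x0 ⊕ 0x0 = 0x0.
P5: S = E(K, 0x0) = 0xD; 0xD ⊕ 0xD = 0x0.
Blocks that differ from the original plaintext: P3.

P0 = 0xF, P1 = 0x8, P2 = 0xC, P3 = 0x2, P4 = 0x0, P5 = 0x0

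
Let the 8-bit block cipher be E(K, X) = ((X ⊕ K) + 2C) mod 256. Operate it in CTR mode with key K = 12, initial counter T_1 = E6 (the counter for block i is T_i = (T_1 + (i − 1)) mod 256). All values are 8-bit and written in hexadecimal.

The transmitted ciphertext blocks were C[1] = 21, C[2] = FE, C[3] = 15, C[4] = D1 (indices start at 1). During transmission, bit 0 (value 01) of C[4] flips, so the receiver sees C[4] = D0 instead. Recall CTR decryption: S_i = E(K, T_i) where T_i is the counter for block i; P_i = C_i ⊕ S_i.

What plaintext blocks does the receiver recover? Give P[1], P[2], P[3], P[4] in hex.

P[1] = 01, P[2] = DF, P[3] = 33, P[4] = F7

Only C[4] changed, to D0. In CTR, a change in C_i flips the same bit in P_i only; the keystream is unaffected. Decrypting the received ciphertext:
P[1]: T = E6, S = E(K, T) = 20; 21 ⊕ 20 = 01.
P[2]: T = E7, S = E(K, T) = 21; FE ⊕ 21 = DF.
P[3]: T = E8, S = E(K, T) = 26; 15 ⊕ 26 = 33.
P[4]: T = E9, S = E(K, T) = 27; D0 ⊕ 27 = F7.
Blocks that differ from the original plaintext: P[4].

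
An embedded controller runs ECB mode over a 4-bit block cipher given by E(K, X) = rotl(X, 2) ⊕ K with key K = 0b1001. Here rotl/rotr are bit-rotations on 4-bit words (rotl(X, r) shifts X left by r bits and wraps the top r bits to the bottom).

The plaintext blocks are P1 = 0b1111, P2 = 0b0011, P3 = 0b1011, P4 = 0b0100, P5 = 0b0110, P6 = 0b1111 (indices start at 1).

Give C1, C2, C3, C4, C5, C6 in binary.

ECB encryption: C_i = E(K, P_i).
C1: E(K, 0b1111) = 0b0110.
C2: E(K, 0b0011) = 0b0101.
C3: E(K, 0b1011) = 0b0111.
C4: E(K, 0b0100) = 0b1000.
C5: E(K, 0b0110) = 0b0000.
C6: E(K, 0b1111) = 0b0110.

C1 = 0b0110, C2 = 0b0101, C3 = 0b0111, C4 = 0b1000, C5 = 0b0000, C6 = 0b0110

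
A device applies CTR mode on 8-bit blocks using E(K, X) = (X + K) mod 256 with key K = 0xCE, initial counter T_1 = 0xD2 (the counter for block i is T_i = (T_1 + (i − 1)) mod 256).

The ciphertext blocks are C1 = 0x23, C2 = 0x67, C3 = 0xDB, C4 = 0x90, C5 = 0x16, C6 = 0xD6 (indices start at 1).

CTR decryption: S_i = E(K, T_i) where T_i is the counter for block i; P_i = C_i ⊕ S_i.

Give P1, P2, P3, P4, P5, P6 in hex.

P1 = 0x83, P2 = 0xC6, P3 = 0x79, P4 = 0x33, P5 = 0xB2, P6 = 0x73

P1: T = 0xD2, S = E(K, T) = 0xA0; 0x23 ⊕ 0xA0 = 0x83.
P2: T = 0xD3, S = E(K, T) = 0xA1; 0x67 ⊕ 0xA1 = 0xC6.
P3: T = 0xD4, S = E(K, T) = 0xA2; 0xDB ⊕ 0xA2 = 0x79.
P4: T = 0xD5, S = E(K, T) = 0xA3; 0x90 ⊕ 0xA3 = 0x33.
P5: T = 0xD6, S = E(K, T) = 0xA4; 0x16 ⊕ 0xA4 = 0xB2.
P6: T = 0xD7, S = E(K, T) = 0xA5; 0xD6 ⊕ 0xA5 = 0x73.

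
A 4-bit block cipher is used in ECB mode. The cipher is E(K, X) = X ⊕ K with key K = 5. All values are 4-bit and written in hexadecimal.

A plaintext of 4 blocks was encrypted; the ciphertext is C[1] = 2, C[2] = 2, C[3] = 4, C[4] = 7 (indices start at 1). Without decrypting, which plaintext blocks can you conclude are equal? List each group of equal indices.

P[1] = P[2]

ECB encrypts each block independently with the same key, so equal ciphertext blocks imply equal plaintext blocks.
C[1] = C[2] = 2, so P[1] = P[2].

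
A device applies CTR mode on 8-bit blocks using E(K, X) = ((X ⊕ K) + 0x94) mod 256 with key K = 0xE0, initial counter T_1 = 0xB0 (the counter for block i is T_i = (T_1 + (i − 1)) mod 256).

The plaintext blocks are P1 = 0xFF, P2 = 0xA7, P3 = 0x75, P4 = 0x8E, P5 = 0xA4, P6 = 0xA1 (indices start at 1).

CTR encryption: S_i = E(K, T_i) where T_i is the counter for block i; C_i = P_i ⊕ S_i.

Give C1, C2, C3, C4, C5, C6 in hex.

C1 = 0x1B, C2 = 0x42, C3 = 0x93, C4 = 0x69, C5 = 0x4C, C6 = 0x48

C1: T = 0xB0, S = E(K, T) = 0xE4; 0xFF ⊕ 0xE4 = 0x1B.
C2: T = 0xB1, S = E(K, T) = 0xE5; 0xA7 ⊕ 0xE5 = 0x42.
C3: T = 0xB2, S = E(K, T) = 0xE6; 0x75 ⊕ 0xE6 = 0x93.
C4: T = 0xB3, S = E(K, T) = 0xE7; 0x8E ⊕ 0xE7 = 0x69.
C5: T = 0xB4, S = E(K, T) = 0xE8; 0xA4 ⊕ 0xE8 = 0x4C.
C6: T = 0xB5, S = E(K, T) = 0xE9; 0xA1 ⊕ 0xE9 = 0x48.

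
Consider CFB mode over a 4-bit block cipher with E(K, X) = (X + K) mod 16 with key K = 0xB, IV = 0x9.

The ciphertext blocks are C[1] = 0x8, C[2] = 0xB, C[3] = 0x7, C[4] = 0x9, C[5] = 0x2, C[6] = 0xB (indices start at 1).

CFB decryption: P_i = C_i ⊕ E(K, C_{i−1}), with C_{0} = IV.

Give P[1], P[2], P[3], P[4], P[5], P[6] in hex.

P[1]: E(K, 0x9) = 0x4; 0x8 ⊕ 0x4 = 0xC.
P[2]: E(K, 0x8) = 0x3; 0xB ⊕ 0x3 = 0x8.
P[3]: E(K, 0xB) = 0x6; 0x7 ⊕ 0x6 = 0x1.
P[4]: E(K, 0x7) = 0x2; 0x9 ⊕ 0x2 = 0xB.
P[5]: E(K, 0x9) = 0x4; 0x2 ⊕ 0x4 = 0x6.
P[6]: E(K, 0x2) = 0xD; 0xB ⊕ 0xD = 0x6.

P[1] = 0xC, P[2] = 0x8, P[3] = 0x1, P[4] = 0xB, P[5] = 0x6, P[6] = 0x6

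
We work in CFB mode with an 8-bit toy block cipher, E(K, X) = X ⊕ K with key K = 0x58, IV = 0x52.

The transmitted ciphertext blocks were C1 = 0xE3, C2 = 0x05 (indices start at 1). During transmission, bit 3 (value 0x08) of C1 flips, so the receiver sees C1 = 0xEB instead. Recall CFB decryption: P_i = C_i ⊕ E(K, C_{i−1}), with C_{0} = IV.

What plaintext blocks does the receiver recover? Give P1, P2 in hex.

Only C1 changed, to 0xEB. In CFB, a change in C_i flips the same bit in P_i and garbles P_{i+1}. Decrypting the received ciphertext:
P1: E(K, 0x52) = 0x0A; 0xEB ⊕ 0x0A = 0xE1.
P2: E(K, 0xEB) = 0xB3; 0x05 ⊕ 0xB3 = 0xB6.
Blocks that differ from the original plaintext: P1, P2.

P1 = 0xE1, P2 = 0xB6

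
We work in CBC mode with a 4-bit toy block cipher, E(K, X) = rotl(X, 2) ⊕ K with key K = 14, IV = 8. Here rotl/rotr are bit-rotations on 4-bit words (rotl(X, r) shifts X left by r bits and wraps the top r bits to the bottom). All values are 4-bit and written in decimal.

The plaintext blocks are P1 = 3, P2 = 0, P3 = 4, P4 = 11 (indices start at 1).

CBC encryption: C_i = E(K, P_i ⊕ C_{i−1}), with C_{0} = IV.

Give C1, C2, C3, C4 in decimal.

C1: P1 ⊕ 8 = 11; E(K, 11) = 0.
C2: P2 ⊕ 0 = 0; E(K, 0) = 14.
C3: P3 ⊕ 14 = 10; E(K, 10) = 4.
C4: P4 ⊕ 4 = 15; E(K, 15) = 1.

C1 = 0, C2 = 14, C3 = 4, C4 = 1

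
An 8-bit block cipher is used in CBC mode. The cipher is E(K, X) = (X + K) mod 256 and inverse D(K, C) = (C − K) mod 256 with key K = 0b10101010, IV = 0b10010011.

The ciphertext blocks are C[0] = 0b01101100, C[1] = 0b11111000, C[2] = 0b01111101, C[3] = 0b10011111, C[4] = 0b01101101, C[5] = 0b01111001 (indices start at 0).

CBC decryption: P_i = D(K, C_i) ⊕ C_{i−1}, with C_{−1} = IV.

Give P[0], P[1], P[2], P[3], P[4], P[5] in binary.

P[0] = 0b01010001, P[1] = 0b00100010, P[2] = 0b00101011, P[3] = 0b10001000, P[4] = 0b01011100, P[5] = 0b10100010

P[0]: D(K, 0b01101100) = 0b11000010; 0b11000010 ⊕ 0b10010011 = 0b01010001.
P[1]: D(K, 0b11111000) = 0b01001110; 0b01001110 ⊕ 0b01101100 = 0b00100010.
P[2]: D(K, 0b01111101) = 0b11010011; 0b11010011 ⊕ 0b11111000 = 0b00101011.
P[3]: D(K, 0b10011111) = 0b11110101; 0b11110101 ⊕ 0b01111101 = 0b10001000.
P[4]: D(K, 0b01101101) = 0b11000011; 0b11000011 ⊕ 0b10011111 = 0b01011100.
P[5]: D(K, 0b01111001) = 0b11001111; 0b11001111 ⊕ 0b01101101 = 0b10100010.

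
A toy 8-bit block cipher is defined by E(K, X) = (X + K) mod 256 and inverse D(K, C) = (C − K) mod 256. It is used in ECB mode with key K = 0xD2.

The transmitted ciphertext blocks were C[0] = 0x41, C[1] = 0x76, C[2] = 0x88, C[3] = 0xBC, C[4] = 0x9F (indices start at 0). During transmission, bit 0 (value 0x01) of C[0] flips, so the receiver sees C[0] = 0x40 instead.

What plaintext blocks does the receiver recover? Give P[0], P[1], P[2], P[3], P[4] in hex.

P[0] = 0x6E, P[1] = 0xA4, P[2] = 0xB6, P[3] = 0xEA, P[4] = 0xCD

ECB decryption: P_i = D(K, C_i).
Only C[0] changed, to 0x40. In ECB, a change in C_i affects only P_i. Decrypting the received ciphertext:
P[0]: D(K, 0x40) = 0x6E.
P[1]: D(K, 0x76) = 0xA4.
P[2]: D(K, 0x88) = 0xB6.
P[3]: D(K, 0xBC) = 0xEA.
P[4]: D(K, 0x9F) = 0xCD.
Blocks that differ from the original plaintext: P[0].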